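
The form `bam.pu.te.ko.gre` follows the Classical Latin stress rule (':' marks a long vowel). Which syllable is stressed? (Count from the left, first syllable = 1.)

Classical Latin: stress the penult if heavy (long vowel or closed), else the antepenult.
Weights: 3 te L, 4 ko L, 5 gre L.
The penult (syllable 4, ko) is light, so stress falls on the antepenult (syllable 3, te).
Stress on syllable 3: bam.pu.ˈte.ko.gre.

3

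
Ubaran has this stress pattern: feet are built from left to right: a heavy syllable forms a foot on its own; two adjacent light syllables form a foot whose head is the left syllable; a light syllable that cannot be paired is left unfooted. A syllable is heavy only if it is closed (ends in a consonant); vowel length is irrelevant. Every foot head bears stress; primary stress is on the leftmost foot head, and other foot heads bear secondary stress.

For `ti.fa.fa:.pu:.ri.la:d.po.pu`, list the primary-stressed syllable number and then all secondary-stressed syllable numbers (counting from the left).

Weights: 1 ti L, 2 fa L, 3 fa: L, 4 pu: L, 5 ri L, 6 la:d H, 7 po L, 8 pu L.
Parse left to right (heavy = foot alone; LL = one foot; stranded L unfooted): (ˈti.fa) (ˈfa:.pu:) ri (ˈla:d) (ˈpo.pu).
Foot heads: 1, 3, 6, 7.
Primary stress on the leftmost head = syllable 1.
Secondary stress on 3, 6, 7: ˈti.fa.ˌfa:.pu:.ri.ˌla:d.ˌpo.pu.

primary 1, secondary 3, 6, 7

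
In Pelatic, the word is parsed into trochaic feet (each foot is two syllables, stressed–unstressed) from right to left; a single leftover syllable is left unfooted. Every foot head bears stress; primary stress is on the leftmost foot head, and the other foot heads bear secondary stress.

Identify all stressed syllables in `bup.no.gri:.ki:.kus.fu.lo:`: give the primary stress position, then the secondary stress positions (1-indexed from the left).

Parse right to left into trochaic (ˈσσ) feet: bup (ˈno.gri:) (ˈki:.kus) (ˈfu.lo:). Syllable 1 is left unfooted.
Foot heads (stressed positions): 2, 4, 6.
End Rule Leftmost: primary stress on the leftmost head = syllable 2.
Secondary stress on 4, 6: bup.ˈno.gri:.ˌki:.kus.ˌfu.lo:.

primary 2, secondary 4, 6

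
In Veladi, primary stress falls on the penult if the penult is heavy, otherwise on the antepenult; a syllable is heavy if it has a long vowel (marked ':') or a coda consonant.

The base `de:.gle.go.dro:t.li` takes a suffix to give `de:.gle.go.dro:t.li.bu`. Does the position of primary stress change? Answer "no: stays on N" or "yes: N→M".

Base `de:.gle.go.dro:t.li` (5 syllables):
  Weights: 3 go L, 4 dro:t H, 5 li L.
  The penult (syllable 4, dro:t) is heavy, so it takes stress.
  → primary stress on syllable 4.
Suffixed `de:.gle.go.dro:t.li.bu` (6 syllables):
  Weights: 4 dro:t H, 5 li L, 6 bu L.
  The penult (syllable 5, li) is light, so stress falls on the antepenult (syllable 4, dro:t).
  → primary stress on syllable 4.

no: stays on 4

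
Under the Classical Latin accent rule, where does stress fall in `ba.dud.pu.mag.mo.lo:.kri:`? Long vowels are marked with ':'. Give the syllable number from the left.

Classical Latin: stress the penult if heavy (long vowel or closed), else the antepenult.
Weights: 5 mo L, 6 lo: H, 7 kri: H.
The penult (syllable 6, lo:) is heavy, so it takes stress.
Stress on syllable 6: ba.dud.pu.mag.mo.ˈlo:.kri:.

6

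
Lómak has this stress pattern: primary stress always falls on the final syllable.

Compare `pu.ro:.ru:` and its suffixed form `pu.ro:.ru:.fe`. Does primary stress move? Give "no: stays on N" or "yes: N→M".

yes: 3→4

Base `pu.ro:.ru:` (3 syllables):
  The word has 3 syllables; the final syllable is syllable 3 (ru:).
  → primary stress on syllable 3.
Suffixed `pu.ro:.ru:.fe` (4 syllables):
  The word has 4 syllables; the final syllable is syllable 4 (fe).
  → primary stress on syllable 4.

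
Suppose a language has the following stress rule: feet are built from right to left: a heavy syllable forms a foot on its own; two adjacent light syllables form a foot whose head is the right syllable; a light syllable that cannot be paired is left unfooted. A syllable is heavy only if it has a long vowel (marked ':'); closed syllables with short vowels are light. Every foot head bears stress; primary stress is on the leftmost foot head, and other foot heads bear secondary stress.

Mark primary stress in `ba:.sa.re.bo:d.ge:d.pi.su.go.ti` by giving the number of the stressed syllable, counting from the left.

1

Weights: 1 ba: H, 2 sa L, 3 re L, 4 bo:d H, 5 ge:d H, 6 pi L, 7 su L, 8 go L, 9 ti L.
Parse right to left (heavy = foot alone; LL = one foot; stranded L unfooted): (ˈba:) (sa.ˈre) (ˈbo:d) (ˈge:d) (pi.ˈsu) (go.ˈti).
Foot heads: 1, 3, 4, 5, 7, 9.
Primary stress on the leftmost head = syllable 1.
Primary stress: syllable 1 → ˈba:.sa.re.bo:d.ge:d.pi.su.go.ti.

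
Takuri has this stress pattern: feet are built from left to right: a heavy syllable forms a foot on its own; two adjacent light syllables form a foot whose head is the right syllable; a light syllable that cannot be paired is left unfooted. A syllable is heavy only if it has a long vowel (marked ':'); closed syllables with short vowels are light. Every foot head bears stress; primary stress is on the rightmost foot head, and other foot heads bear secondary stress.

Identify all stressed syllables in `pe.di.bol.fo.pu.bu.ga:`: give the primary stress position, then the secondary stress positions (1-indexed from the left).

Weights: 1 pe L, 2 di L, 3 bol L, 4 fo L, 5 pu L, 6 bu L, 7 ga: H.
Parse left to right (heavy = foot alone; LL = one foot; stranded L unfooted): (pe.ˈdi) (bol.ˈfo) (pu.ˈbu) (ˈga:).
Foot heads: 2, 4, 6, 7.
Primary stress on the rightmost head = syllable 7.
Secondary stress on 2, 4, 6: pe.ˌdi.bol.ˌfo.pu.ˌbu.ˈga:.

primary 7, secondary 2, 4, 6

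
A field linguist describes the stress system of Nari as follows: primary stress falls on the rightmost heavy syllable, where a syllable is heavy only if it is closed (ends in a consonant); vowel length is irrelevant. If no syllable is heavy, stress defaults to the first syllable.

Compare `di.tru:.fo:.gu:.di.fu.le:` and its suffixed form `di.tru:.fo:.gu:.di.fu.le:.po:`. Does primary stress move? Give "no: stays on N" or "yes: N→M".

Base `di.tru:.fo:.gu:.di.fu.le:` (7 syllables):
  Weights: 1 di L, 2 tru: L, 3 fo: L, 4 gu: L, 5 di L, 6 fu L, 7 le: L.
  No heavy syllable in the domain; default to the first syllable = syllable 1.
  → primary stress on syllable 1.
Suffixed `di.tru:.fo:.gu:.di.fu.le:.po:` (8 syllables):
  Weights: 1 di L, 2 tru: L, 3 fo: L, 4 gu: L, 5 di L, 6 fu L, 7 le: L, 8 po: L.
  No heavy syllable in the domain; default to the first syllable = syllable 1.
  → primary stress on syllable 1.

no: stays on 1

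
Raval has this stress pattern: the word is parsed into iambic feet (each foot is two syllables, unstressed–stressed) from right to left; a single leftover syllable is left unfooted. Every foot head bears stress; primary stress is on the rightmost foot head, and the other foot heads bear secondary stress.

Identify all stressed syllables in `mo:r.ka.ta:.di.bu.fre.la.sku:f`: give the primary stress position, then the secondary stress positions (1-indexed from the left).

primary 8, secondary 2, 4, 6

Parse right to left into iambic (σˈσ) feet: (mo:r.ˈka) (ta:.ˈdi) (bu.ˈfre) (la.ˈsku:f).
Foot heads (stressed positions): 2, 4, 6, 8.
End Rule Rightmost: primary stress on the rightmost head = syllable 8.
Secondary stress on 2, 4, 6: mo:r.ˌka.ta:.ˌdi.bu.ˌfre.la.ˈsku:f.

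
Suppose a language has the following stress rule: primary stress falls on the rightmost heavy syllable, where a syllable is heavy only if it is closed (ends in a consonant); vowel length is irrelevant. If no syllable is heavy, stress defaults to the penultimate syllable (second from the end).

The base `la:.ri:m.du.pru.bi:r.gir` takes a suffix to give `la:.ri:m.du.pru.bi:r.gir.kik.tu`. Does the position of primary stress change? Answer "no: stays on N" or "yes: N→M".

yes: 6→7

Base `la:.ri:m.du.pru.bi:r.gir` (6 syllables):
  Weights: 1 la: L, 2 ri:m H, 3 du L, 4 pru L, 5 bi:r H, 6 gir H.
  Heavy syllables in the domain: 2, 5, 6. The rightmost is syllable 6 (gir).
  → primary stress on syllable 6.
Suffixed `la:.ri:m.du.pru.bi:r.gir.kik.tu` (8 syllables):
  Weights: 1 la: L, 2 ri:m H, 3 du L, 4 pru L, 5 bi:r H, 6 gir H, 7 kik H, 8 tu L.
  Heavy syllables in the domain: 2, 5, 6, 7. The rightmost is syllable 7 (kik).
  → primary stress on syllable 7.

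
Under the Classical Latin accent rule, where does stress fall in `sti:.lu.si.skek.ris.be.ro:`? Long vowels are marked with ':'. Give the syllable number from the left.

Classical Latin: stress the penult if heavy (long vowel or closed), else the antepenult.
Weights: 5 ris H, 6 be L, 7 ro: H.
The penult (syllable 6, be) is light, so stress falls on the antepenult (syllable 5, ris).
Stress on syllable 5: sti:.lu.si.skek.ˈris.be.ro:.

5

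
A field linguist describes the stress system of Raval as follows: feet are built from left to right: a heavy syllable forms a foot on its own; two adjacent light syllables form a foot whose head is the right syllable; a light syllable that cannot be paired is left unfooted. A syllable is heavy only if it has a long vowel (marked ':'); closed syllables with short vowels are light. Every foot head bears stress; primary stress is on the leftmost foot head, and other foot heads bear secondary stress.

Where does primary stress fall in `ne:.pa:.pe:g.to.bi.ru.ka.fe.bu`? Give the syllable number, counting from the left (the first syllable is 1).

Weights: 1 ne: H, 2 pa: H, 3 pe:g H, 4 to L, 5 bi L, 6 ru L, 7 ka L, 8 fe L, 9 bu L.
Parse left to right (heavy = foot alone; LL = one foot; stranded L unfooted): (ˈne:) (ˈpa:) (ˈpe:g) (to.ˈbi) (ru.ˈka) (fe.ˈbu).
Foot heads: 1, 2, 3, 5, 7, 9.
Primary stress on the leftmost head = syllable 1.
Primary stress: syllable 1 → ˈne:.pa:.pe:g.to.bi.ru.ka.fe.bu.

1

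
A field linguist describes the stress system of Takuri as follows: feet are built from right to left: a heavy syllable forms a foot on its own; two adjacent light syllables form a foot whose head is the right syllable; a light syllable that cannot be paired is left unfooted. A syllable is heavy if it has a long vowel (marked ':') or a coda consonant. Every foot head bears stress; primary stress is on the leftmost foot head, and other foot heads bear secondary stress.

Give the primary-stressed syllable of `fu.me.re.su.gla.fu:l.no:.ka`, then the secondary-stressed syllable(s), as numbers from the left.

Weights: 1 fu L, 2 me L, 3 re L, 4 su L, 5 gla L, 6 fu:l H, 7 no: H, 8 ka L.
Parse right to left (heavy = foot alone; LL = one foot; stranded L unfooted): fu (me.ˈre) (su.ˈgla) (ˈfu:l) (ˈno:) ka.
Foot heads: 3, 5, 6, 7.
Primary stress on the leftmost head = syllable 3.
Secondary stress on 5, 6, 7: fu.me.ˈre.su.ˌgla.ˌfu:l.ˌno:.ka.

primary 3, secondary 5, 6, 7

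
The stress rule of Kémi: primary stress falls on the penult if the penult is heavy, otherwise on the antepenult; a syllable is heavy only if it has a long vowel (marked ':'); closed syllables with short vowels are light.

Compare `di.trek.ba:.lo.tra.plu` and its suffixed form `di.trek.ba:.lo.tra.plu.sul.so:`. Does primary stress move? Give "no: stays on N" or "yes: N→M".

yes: 4→6

Base `di.trek.ba:.lo.tra.plu` (6 syllables):
  Weights: 4 lo L, 5 tra L, 6 plu L.
  The penult (syllable 5, tra) is light, so stress falls on the antepenult (syllable 4, lo).
  → primary stress on syllable 4.
Suffixed `di.trek.ba:.lo.tra.plu.sul.so:` (8 syllables):
  Weights: 6 plu L, 7 sul L, 8 so: H.
  The penult (syllable 7, sul) is light, so stress falls on the antepenult (syllable 6, plu).
  → primary stress on syllable 6.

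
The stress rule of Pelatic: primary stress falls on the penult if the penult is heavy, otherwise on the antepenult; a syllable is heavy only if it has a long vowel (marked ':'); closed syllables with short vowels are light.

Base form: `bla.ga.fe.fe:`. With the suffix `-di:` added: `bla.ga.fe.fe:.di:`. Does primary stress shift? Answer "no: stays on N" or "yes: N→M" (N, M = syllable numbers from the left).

yes: 2→4

Base `bla.ga.fe.fe:` (4 syllables):
  Weights: 2 ga L, 3 fe L, 4 fe: H.
  The penult (syllable 3, fe) is light, so stress falls on the antepenult (syllable 2, ga).
  → primary stress on syllable 2.
Suffixed `bla.ga.fe.fe:.di:` (5 syllables):
  Weights: 3 fe L, 4 fe: H, 5 di: H.
  The penult (syllable 4, fe:) is heavy, so it takes stress.
  → primary stress on syllable 4.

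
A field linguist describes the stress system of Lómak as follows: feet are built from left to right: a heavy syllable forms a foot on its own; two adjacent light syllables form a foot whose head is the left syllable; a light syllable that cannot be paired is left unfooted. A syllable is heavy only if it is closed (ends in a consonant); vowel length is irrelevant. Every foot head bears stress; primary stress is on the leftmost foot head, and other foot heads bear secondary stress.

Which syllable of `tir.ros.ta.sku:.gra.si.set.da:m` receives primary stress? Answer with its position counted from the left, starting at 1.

1

Weights: 1 tir H, 2 ros H, 3 ta L, 4 sku: L, 5 gra L, 6 si L, 7 set H, 8 da:m H.
Parse left to right (heavy = foot alone; LL = one foot; stranded L unfooted): (ˈtir) (ˈros) (ˈta.sku:) (ˈgra.si) (ˈset) (ˈda:m).
Foot heads: 1, 2, 3, 5, 7, 8.
Primary stress on the leftmost head = syllable 1.
Primary stress: syllable 1 → ˈtir.ros.ta.sku:.gra.si.set.da:m.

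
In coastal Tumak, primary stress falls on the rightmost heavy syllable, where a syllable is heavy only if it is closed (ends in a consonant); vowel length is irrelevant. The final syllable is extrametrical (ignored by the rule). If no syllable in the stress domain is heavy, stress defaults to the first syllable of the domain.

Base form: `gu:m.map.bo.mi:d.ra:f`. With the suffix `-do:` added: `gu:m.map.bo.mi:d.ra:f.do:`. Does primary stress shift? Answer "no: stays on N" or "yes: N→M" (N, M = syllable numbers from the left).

yes: 4→5

Base `gu:m.map.bo.mi:d.ra:f` (5 syllables):
  The final syllable (5, ra:f) is extrametrical; the stress domain is syllables 1–4.
  Weights: 1 gu:m H, 2 map H, 3 bo L, 4 mi:d H.
  Heavy syllables in the domain: 1, 2, 4. The rightmost is syllable 4 (mi:d).
  → primary stress on syllable 4.
Suffixed `gu:m.map.bo.mi:d.ra:f.do:` (6 syllables):
  The final syllable (6, do:) is extrametrical; the stress domain is syllables 1–5.
  Weights: 1 gu:m H, 2 map H, 3 bo L, 4 mi:d H, 5 ra:f H.
  Heavy syllables in the domain: 1, 2, 4, 5. The rightmost is syllable 5 (ra:f).
  → primary stress on syllable 5.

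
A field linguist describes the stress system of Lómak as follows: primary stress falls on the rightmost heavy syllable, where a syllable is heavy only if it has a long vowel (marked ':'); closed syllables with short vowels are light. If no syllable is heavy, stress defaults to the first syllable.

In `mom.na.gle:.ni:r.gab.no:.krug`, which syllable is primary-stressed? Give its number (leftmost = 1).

Weights: 1 mom L, 2 na L, 3 gle: H, 4 ni:r H, 5 gab L, 6 no: H, 7 krug L.
Heavy syllables in the domain: 3, 4, 6. The rightmost is syllable 6 (no:).
Primary stress: syllable 6 → mom.na.gle:.ni:r.gab.ˈno:.krug.

6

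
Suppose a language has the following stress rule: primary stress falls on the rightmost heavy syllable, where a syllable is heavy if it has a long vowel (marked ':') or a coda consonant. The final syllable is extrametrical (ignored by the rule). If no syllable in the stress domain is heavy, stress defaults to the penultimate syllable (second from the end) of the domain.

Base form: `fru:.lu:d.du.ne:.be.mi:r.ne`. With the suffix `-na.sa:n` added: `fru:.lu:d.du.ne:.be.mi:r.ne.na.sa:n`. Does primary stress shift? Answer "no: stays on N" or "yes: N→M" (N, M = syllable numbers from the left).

no: stays on 6

Base `fru:.lu:d.du.ne:.be.mi:r.ne` (7 syllables):
  The final syllable (7, ne) is extrametrical; the stress domain is syllables 1–6.
  Weights: 1 fru: H, 2 lu:d H, 3 du L, 4 ne: H, 5 be L, 6 mi:r H.
  Heavy syllables in the domain: 1, 2, 4, 6. The rightmost is syllable 6 (mi:r).
  → primary stress on syllable 6.
Suffixed `fru:.lu:d.du.ne:.be.mi:r.ne.na.sa:n` (9 syllables):
  The final syllable (9, sa:n) is extrametrical; the stress domain is syllables 1–8.
  Weights: 1 fru: H, 2 lu:d H, 3 du L, 4 ne: H, 5 be L, 6 mi:r H, 7 ne L, 8 na L.
  Heavy syllables in the domain: 1, 2, 4, 6. The rightmost is syllable 6 (mi:r).
  → primary stress on syllable 6.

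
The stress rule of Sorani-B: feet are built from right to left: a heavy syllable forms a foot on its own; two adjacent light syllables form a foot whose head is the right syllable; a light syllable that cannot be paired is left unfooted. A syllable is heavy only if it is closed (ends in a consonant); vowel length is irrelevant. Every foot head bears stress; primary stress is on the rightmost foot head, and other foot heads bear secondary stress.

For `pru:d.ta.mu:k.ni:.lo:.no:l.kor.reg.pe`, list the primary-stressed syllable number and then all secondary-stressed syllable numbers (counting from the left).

Weights: 1 pru:d H, 2 ta L, 3 mu:k H, 4 ni: L, 5 lo: L, 6 no:l H, 7 kor H, 8 reg H, 9 pe L.
Parse right to left (heavy = foot alone; LL = one foot; stranded L unfooted): (ˈpru:d) ta (ˈmu:k) (ni:.ˈlo:) (ˈno:l) (ˈkor) (ˈreg) pe.
Foot heads: 1, 3, 5, 6, 7, 8.
Primary stress on the rightmost head = syllable 8.
Secondary stress on 1, 3, 5, 6, 7: ˌpru:d.ta.ˌmu:k.ni:.ˌlo:.ˌno:l.ˌkor.ˈreg.pe.

primary 8, secondary 1, 3, 5, 6, 7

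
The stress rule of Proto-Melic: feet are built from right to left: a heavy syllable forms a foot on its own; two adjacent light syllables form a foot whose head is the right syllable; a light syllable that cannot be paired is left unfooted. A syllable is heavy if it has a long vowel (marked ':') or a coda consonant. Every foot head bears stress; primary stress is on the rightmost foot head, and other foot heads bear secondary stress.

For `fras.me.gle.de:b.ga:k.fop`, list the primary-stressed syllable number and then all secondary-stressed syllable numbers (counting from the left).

primary 6, secondary 1, 3, 4, 5

Weights: 1 fras H, 2 me L, 3 gle L, 4 de:b H, 5 ga:k H, 6 fop H.
Parse right to left (heavy = foot alone; LL = one foot; stranded L unfooted): (ˈfras) (me.ˈgle) (ˈde:b) (ˈga:k) (ˈfop).
Foot heads: 1, 3, 4, 5, 6.
Primary stress on the rightmost head = syllable 6.
Secondary stress on 1, 3, 4, 5: ˌfras.me.ˌgle.ˌde:b.ˌga:k.ˈfop.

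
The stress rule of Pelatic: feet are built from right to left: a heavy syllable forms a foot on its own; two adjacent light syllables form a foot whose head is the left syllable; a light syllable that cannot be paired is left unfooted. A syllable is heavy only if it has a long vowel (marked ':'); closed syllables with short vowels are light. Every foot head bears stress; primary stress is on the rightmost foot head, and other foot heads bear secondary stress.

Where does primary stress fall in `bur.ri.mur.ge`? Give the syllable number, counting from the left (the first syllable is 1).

3

Weights: 1 bur L, 2 ri L, 3 mur L, 4 ge L.
Parse right to left (heavy = foot alone; LL = one foot; stranded L unfooted): (ˈbur.ri) (ˈmur.ge).
Foot heads: 1, 3.
Primary stress on the rightmost head = syllable 3.
Primary stress: syllable 3 → bur.ri.ˈmur.ge.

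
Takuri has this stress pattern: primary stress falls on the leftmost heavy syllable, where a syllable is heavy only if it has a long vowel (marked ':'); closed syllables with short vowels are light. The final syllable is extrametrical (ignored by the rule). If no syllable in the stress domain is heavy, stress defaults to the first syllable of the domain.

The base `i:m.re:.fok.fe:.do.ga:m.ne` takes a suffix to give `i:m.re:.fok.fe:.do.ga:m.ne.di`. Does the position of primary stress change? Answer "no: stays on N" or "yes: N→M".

Base `i:m.re:.fok.fe:.do.ga:m.ne` (7 syllables):
  The final syllable (7, ne) is extrametrical; the stress domain is syllables 1–6.
  Weights: 1 i:m H, 2 re: H, 3 fok L, 4 fe: H, 5 do L, 6 ga:m H.
  Heavy syllables in the domain: 1, 2, 4, 6. The leftmost is syllable 1 (i:m).
  → primary stress on syllable 1.
Suffixed `i:m.re:.fok.fe:.do.ga:m.ne.di` (8 syllables):
  The final syllable (8, di) is extrametrical; the stress domain is syllables 1–7.
  Weights: 1 i:m H, 2 re: H, 3 fok L, 4 fe: H, 5 do L, 6 ga:m H, 7 ne L.
  Heavy syllables in the domain: 1, 2, 4, 6. The leftmost is syllable 1 (i:m).
  → primary stress on syllable 1.

no: stays on 1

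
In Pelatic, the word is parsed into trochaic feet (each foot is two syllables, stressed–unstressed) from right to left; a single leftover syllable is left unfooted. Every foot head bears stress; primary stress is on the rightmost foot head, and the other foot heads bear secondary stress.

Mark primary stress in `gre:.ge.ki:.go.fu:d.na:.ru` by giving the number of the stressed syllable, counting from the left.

Parse right to left into trochaic (ˈσσ) feet: gre: (ˈge.ki:) (ˈgo.fu:d) (ˈna:.ru). Syllable 1 is left unfooted.
Foot heads (stressed positions): 2, 4, 6.
End Rule Rightmost: primary stress on the rightmost head = syllable 6.
Primary stress: syllable 6 → gre:.ge.ki:.go.fu:d.ˈna:.ru.

6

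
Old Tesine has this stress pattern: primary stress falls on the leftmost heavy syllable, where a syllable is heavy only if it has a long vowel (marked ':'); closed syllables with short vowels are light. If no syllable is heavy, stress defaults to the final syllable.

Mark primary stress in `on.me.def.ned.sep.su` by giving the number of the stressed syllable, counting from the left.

6

Weights: 1 on L, 2 me L, 3 def L, 4 ned L, 5 sep L, 6 su L.
No heavy syllable in the domain; default to the final syllable = syllable 6.
Primary stress: syllable 6 → on.me.def.ned.sep.ˈsu.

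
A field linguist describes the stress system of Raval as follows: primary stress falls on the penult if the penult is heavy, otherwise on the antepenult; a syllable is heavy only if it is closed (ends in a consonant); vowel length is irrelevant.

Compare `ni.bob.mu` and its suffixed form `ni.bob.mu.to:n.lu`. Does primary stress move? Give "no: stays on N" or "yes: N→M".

Base `ni.bob.mu` (3 syllables):
  Weights: 1 ni L, 2 bob H, 3 mu L.
  The penult (syllable 2, bob) is heavy, so it takes stress.
  → primary stress on syllable 2.
Suffixed `ni.bob.mu.to:n.lu` (5 syllables):
  Weights: 3 mu L, 4 to:n H, 5 lu L.
  The penult (syllable 4, to:n) is heavy, so it takes stress.
  → primary stress on syllable 4.

yes: 2→4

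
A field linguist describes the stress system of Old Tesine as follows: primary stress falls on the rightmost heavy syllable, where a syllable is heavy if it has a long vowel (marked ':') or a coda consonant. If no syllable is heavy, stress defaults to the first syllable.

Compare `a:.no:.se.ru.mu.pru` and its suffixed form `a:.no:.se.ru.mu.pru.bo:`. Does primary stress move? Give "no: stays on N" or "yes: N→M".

yes: 2→7

Base `a:.no:.se.ru.mu.pru` (6 syllables):
  Weights: 1 a: H, 2 no: H, 3 se L, 4 ru L, 5 mu L, 6 pru L.
  Heavy syllables in the domain: 1, 2. The rightmost is syllable 2 (no:).
  → primary stress on syllable 2.
Suffixed `a:.no:.se.ru.mu.pru.bo:` (7 syllables):
  Weights: 1 a: H, 2 no: H, 3 se L, 4 ru L, 5 mu L, 6 pru L, 7 bo: H.
  Heavy syllables in the domain: 1, 2, 7. The rightmost is syllable 7 (bo:).
  → primary stress on syllable 7.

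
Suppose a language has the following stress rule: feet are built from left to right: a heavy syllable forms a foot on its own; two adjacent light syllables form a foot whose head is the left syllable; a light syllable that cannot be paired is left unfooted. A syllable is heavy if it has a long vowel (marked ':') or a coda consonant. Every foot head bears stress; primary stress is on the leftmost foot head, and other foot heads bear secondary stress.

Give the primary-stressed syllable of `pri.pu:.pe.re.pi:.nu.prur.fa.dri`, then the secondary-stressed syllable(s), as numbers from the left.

primary 2, secondary 3, 5, 7, 8

Weights: 1 pri L, 2 pu: H, 3 pe L, 4 re L, 5 pi: H, 6 nu L, 7 prur H, 8 fa L, 9 dri L.
Parse left to right (heavy = foot alone; LL = one foot; stranded L unfooted): pri (ˈpu:) (ˈpe.re) (ˈpi:) nu (ˈprur) (ˈfa.dri).
Foot heads: 2, 3, 5, 7, 8.
Primary stress on the leftmost head = syllable 2.
Secondary stress on 3, 5, 7, 8: pri.ˈpu:.ˌpe.re.ˌpi:.nu.ˌprur.ˌfa.dri.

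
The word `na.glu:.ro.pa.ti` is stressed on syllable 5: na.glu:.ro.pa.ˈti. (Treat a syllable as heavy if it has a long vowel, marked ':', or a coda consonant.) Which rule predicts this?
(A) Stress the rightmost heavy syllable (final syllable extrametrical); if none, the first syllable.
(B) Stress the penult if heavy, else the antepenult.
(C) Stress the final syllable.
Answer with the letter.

C

Rule A → syllable 2 (observed: 5).
Rule B → syllable 3 (observed: 5).
Rule C → syllable 5 ✓.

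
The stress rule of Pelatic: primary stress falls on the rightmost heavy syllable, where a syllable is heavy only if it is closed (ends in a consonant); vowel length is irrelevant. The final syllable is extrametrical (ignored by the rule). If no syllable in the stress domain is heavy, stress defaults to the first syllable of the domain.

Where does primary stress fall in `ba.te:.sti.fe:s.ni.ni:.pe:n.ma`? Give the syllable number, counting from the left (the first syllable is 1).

The final syllable (8, ma) is extrametrical; the stress domain is syllables 1–7.
Weights: 1 ba L, 2 te: L, 3 sti L, 4 fe:s H, 5 ni L, 6 ni: L, 7 pe:n H.
Heavy syllables in the domain: 4, 7. The rightmost is syllable 7 (pe:n).
Primary stress: syllable 7 → ba.te:.sti.fe:s.ni.ni:.ˈpe:n.ma.

7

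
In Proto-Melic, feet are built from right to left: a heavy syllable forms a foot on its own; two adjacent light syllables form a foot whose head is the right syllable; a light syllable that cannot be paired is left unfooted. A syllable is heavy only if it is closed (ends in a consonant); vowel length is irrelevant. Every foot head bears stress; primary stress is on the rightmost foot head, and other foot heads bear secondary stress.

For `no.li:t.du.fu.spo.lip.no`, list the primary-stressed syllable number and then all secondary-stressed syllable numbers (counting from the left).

primary 6, secondary 2, 5

Weights: 1 no L, 2 li:t H, 3 du L, 4 fu L, 5 spo L, 6 lip H, 7 no L.
Parse right to left (heavy = foot alone; LL = one foot; stranded L unfooted): no (ˈli:t) du (fu.ˈspo) (ˈlip) no.
Foot heads: 2, 5, 6.
Primary stress on the rightmost head = syllable 6.
Secondary stress on 2, 5: no.ˌli:t.du.fu.ˌspo.ˈlip.no.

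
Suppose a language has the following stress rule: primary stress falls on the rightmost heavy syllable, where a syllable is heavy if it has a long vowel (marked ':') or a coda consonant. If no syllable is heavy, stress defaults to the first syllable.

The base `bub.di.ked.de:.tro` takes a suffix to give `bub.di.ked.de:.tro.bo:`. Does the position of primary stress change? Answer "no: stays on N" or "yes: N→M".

Base `bub.di.ked.de:.tro` (5 syllables):
  Weights: 1 bub H, 2 di L, 3 ked H, 4 de: H, 5 tro L.
  Heavy syllables in the domain: 1, 3, 4. The rightmost is syllable 4 (de:).
  → primary stress on syllable 4.
Suffixed `bub.di.ked.de:.tro.bo:` (6 syllables):
  Weights: 1 bub H, 2 di L, 3 ked H, 4 de: H, 5 tro L, 6 bo: H.
  Heavy syllables in the domain: 1, 3, 4, 6. The rightmost is syllable 6 (bo:).
  → primary stress on syllable 6.

yes: 4→6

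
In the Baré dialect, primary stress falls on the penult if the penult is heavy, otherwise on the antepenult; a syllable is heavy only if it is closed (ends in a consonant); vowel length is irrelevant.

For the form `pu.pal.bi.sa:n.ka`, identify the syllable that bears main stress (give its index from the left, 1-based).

4

Weights: 3 bi L, 4 sa:n H, 5 ka L.
The penult (syllable 4, sa:n) is heavy, so it takes stress.
Primary stress: syllable 4 → pu.pal.bi.ˈsa:n.ka.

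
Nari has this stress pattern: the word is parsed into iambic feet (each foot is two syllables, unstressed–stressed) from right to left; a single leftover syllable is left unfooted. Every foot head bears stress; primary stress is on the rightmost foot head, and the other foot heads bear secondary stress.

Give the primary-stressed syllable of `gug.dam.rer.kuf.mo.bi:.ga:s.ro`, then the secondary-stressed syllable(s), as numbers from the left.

Parse right to left into iambic (σˈσ) feet: (gug.ˈdam) (rer.ˈkuf) (mo.ˈbi:) (ga:s.ˈro).
Foot heads (stressed positions): 2, 4, 6, 8.
End Rule Rightmost: primary stress on the rightmost head = syllable 8.
Secondary stress on 2, 4, 6: gug.ˌdam.rer.ˌkuf.mo.ˌbi:.ga:s.ˈro.

primary 8, secondary 2, 4, 6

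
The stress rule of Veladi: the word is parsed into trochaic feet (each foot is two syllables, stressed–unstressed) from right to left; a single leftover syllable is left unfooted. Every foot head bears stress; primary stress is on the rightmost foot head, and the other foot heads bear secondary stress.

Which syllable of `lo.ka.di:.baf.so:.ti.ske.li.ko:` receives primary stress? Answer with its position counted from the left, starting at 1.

8

Parse right to left into trochaic (ˈσσ) feet: lo (ˈka.di:) (ˈbaf.so:) (ˈti.ske) (ˈli.ko:). Syllable 1 is left unfooted.
Foot heads (stressed positions): 2, 4, 6, 8.
End Rule Rightmost: primary stress on the rightmost head = syllable 8.
Primary stress: syllable 8 → lo.ka.di:.baf.so:.ti.ske.ˈli.ko:.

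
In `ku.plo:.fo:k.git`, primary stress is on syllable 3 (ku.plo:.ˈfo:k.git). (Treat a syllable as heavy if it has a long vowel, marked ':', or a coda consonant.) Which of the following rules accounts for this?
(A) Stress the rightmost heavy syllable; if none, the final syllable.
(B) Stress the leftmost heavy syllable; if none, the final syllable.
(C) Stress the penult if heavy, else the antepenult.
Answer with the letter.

Rule A → syllable 4 (observed: 3).
Rule B → syllable 2 (observed: 3).
Rule C → syllable 3 ✓.

C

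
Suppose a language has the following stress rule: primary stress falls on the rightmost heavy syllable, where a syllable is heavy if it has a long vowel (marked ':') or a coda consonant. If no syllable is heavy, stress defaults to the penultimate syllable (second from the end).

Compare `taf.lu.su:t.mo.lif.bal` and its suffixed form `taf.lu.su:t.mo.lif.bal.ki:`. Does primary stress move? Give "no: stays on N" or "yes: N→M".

yes: 6→7

Base `taf.lu.su:t.mo.lif.bal` (6 syllables):
  Weights: 1 taf H, 2 lu L, 3 su:t H, 4 mo L, 5 lif H, 6 bal H.
  Heavy syllables in the domain: 1, 3, 5, 6. The rightmost is syllable 6 (bal).
  → primary stress on syllable 6.
Suffixed `taf.lu.su:t.mo.lif.bal.ki:` (7 syllables):
  Weights: 1 taf H, 2 lu L, 3 su:t H, 4 mo L, 5 lif H, 6 bal H, 7 ki: H.
  Heavy syllables in the domain: 1, 3, 5, 6, 7. The rightmost is syllable 7 (ki:).
  → primary stress on syllable 7.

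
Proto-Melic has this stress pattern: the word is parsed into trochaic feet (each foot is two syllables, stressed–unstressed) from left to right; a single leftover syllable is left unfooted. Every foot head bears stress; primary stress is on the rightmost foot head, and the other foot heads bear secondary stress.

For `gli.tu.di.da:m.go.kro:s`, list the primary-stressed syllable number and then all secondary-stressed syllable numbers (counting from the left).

primary 5, secondary 1, 3

Parse left to right into trochaic (ˈσσ) feet: (ˈgli.tu) (ˈdi.da:m) (ˈgo.kro:s).
Foot heads (stressed positions): 1, 3, 5.
End Rule Rightmost: primary stress on the rightmost head = syllable 5.
Secondary stress on 1, 3: ˌgli.tu.ˌdi.da:m.ˈgo.kro:s.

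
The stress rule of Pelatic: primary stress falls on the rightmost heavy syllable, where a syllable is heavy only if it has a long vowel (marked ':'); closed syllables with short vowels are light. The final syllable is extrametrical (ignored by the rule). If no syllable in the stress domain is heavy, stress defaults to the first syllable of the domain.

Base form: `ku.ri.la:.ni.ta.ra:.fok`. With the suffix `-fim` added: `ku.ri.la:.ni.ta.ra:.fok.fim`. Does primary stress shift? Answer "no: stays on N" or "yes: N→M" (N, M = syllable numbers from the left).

Base `ku.ri.la:.ni.ta.ra:.fok` (7 syllables):
  The final syllable (7, fok) is extrametrical; the stress domain is syllables 1–6.
  Weights: 1 ku L, 2 ri L, 3 la: H, 4 ni L, 5 ta L, 6 ra: H.
  Heavy syllables in the domain: 3, 6. The rightmost is syllable 6 (ra:).
  → primary stress on syllable 6.
Suffixed `ku.ri.la:.ni.ta.ra:.fok.fim` (8 syllables):
  The final syllable (8, fim) is extrametrical; the stress domain is syllables 1–7.
  Weights: 1 ku L, 2 ri L, 3 la: H, 4 ni L, 5 ta L, 6 ra: H, 7 fok L.
  Heavy syllables in the domain: 3, 6. The rightmost is syllable 6 (ra:).
  → primary stress on syllable 6.

no: stays on 6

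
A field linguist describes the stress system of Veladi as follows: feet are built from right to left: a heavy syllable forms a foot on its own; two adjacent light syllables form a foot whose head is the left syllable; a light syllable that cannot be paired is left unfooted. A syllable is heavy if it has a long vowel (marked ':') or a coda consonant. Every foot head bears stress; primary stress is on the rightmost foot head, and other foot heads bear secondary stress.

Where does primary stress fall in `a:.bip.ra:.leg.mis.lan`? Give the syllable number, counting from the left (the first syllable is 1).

6

Weights: 1 a: H, 2 bip H, 3 ra: H, 4 leg H, 5 mis H, 6 lan H.
Parse right to left (heavy = foot alone; LL = one foot; stranded L unfooted): (ˈa:) (ˈbip) (ˈra:) (ˈleg) (ˈmis) (ˈlan).
Foot heads: 1, 2, 3, 4, 5, 6.
Primary stress on the rightmost head = syllable 6.
Primary stress: syllable 6 → a:.bip.ra:.leg.mis.ˈlan.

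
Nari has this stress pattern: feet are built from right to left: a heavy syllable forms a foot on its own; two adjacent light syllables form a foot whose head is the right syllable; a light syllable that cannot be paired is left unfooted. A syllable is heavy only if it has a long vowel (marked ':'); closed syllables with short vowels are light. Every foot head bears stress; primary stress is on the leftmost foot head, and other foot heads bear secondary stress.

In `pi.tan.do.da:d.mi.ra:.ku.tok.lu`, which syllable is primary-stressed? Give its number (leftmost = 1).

3

Weights: 1 pi L, 2 tan L, 3 do L, 4 da:d H, 5 mi L, 6 ra: H, 7 ku L, 8 tok L, 9 lu L.
Parse right to left (heavy = foot alone; LL = one foot; stranded L unfooted): pi (tan.ˈdo) (ˈda:d) mi (ˈra:) ku (tok.ˈlu).
Foot heads: 3, 4, 6, 9.
Primary stress on the leftmost head = syllable 3.
Primary stress: syllable 3 → pi.tan.ˈdo.da:d.mi.ra:.ku.tok.lu.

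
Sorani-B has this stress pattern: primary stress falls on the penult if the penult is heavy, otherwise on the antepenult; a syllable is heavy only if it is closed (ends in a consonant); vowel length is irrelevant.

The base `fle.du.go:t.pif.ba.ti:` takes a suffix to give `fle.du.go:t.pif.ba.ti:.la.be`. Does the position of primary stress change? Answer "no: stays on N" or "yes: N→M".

yes: 4→6

Base `fle.du.go:t.pif.ba.ti:` (6 syllables):
  Weights: 4 pif H, 5 ba L, 6 ti: L.
  The penult (syllable 5, ba) is light, so stress falls on the antepenult (syllable 4, pif).
  → primary stress on syllable 4.
Suffixed `fle.du.go:t.pif.ba.ti:.la.be` (8 syllables):
  Weights: 6 ti: L, 7 la L, 8 be L.
  The penult (syllable 7, la) is light, so stress falls on the antepenult (syllable 6, ti:).
  → primary stress on syllable 6.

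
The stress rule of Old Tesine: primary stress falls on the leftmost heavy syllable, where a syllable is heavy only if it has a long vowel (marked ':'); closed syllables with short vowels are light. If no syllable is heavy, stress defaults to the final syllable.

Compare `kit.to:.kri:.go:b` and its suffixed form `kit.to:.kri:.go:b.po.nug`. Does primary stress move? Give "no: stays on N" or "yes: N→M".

no: stays on 2

Base `kit.to:.kri:.go:b` (4 syllables):
  Weights: 1 kit L, 2 to: H, 3 kri: H, 4 go:b H.
  Heavy syllables in the domain: 2, 3, 4. The leftmost is syllable 2 (to:).
  → primary stress on syllable 2.
Suffixed `kit.to:.kri:.go:b.po.nug` (6 syllables):
  Weights: 1 kit L, 2 to: H, 3 kri: H, 4 go:b H, 5 po L, 6 nug L.
  Heavy syllables in the domain: 2, 3, 4. The leftmost is syllable 2 (to:).
  → primary stress on syllable 2.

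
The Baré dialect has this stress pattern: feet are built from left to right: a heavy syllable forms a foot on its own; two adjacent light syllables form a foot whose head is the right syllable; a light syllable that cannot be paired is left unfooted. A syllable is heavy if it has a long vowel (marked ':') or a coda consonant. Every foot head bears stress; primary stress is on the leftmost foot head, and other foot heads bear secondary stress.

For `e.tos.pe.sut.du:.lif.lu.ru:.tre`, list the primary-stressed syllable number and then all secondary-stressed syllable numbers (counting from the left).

Weights: 1 e L, 2 tos H, 3 pe L, 4 sut H, 5 du: H, 6 lif H, 7 lu L, 8 ru: H, 9 tre L.
Parse left to right (heavy = foot alone; LL = one foot; stranded L unfooted): e (ˈtos) pe (ˈsut) (ˈdu:) (ˈlif) lu (ˈru:) tre.
Foot heads: 2, 4, 5, 6, 8.
Primary stress on the leftmost head = syllable 2.
Secondary stress on 4, 5, 6, 8: e.ˈtos.pe.ˌsut.ˌdu:.ˌlif.lu.ˌru:.tre.

primary 2, secondary 4, 5, 6, 8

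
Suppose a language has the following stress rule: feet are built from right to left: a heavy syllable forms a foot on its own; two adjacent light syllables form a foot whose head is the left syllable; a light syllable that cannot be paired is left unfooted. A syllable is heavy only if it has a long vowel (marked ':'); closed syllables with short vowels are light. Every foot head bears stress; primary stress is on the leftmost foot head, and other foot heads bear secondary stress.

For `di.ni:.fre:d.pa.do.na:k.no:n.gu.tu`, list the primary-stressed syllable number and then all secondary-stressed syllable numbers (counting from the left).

Weights: 1 di L, 2 ni: H, 3 fre:d H, 4 pa L, 5 do L, 6 na:k H, 7 no:n H, 8 gu L, 9 tu L.
Parse right to left (heavy = foot alone; LL = one foot; stranded L unfooted): di (ˈni:) (ˈfre:d) (ˈpa.do) (ˈna:k) (ˈno:n) (ˈgu.tu).
Foot heads: 2, 3, 4, 6, 7, 8.
Primary stress on the leftmost head = syllable 2.
Secondary stress on 3, 4, 6, 7, 8: di.ˈni:.ˌfre:d.ˌpa.do.ˌna:k.ˌno:n.ˌgu.tu.

primary 2, secondary 3, 4, 6, 7, 8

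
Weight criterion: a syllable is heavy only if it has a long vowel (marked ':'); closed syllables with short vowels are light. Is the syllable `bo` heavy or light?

light

`bo`: short vowel, open (no coda). Short vowel → light.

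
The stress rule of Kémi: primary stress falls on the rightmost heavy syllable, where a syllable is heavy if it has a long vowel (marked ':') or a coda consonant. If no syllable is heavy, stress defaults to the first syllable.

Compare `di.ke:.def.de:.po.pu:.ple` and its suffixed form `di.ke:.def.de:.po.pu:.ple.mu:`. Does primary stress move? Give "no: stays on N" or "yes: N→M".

yes: 6→8

Base `di.ke:.def.de:.po.pu:.ple` (7 syllables):
  Weights: 1 di L, 2 ke: H, 3 def H, 4 de: H, 5 po L, 6 pu: H, 7 ple L.
  Heavy syllables in the domain: 2, 3, 4, 6. The rightmost is syllable 6 (pu:).
  → primary stress on syllable 6.
Suffixed `di.ke:.def.de:.po.pu:.ple.mu:` (8 syllables):
  Weights: 1 di L, 2 ke: H, 3 def H, 4 de: H, 5 po L, 6 pu: H, 7 ple L, 8 mu: H.
  Heavy syllables in the domain: 2, 3, 4, 6, 8. The rightmost is syllable 8 (mu:).
  → primary stress on syllable 8.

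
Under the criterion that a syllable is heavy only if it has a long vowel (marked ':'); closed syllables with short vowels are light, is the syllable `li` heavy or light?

`li`: short vowel, open (no coda). Short vowel → light.

light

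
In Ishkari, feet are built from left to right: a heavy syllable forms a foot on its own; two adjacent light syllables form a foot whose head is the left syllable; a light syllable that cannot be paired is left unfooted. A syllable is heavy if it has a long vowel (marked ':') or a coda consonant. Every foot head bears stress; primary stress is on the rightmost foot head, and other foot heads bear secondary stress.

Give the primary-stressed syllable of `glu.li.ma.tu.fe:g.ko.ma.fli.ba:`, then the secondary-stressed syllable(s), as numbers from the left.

primary 9, secondary 1, 3, 5, 6

Weights: 1 glu L, 2 li L, 3 ma L, 4 tu L, 5 fe:g H, 6 ko L, 7 ma L, 8 fli L, 9 ba: H.
Parse left to right (heavy = foot alone; LL = one foot; stranded L unfooted): (ˈglu.li) (ˈma.tu) (ˈfe:g) (ˈko.ma) fli (ˈba:).
Foot heads: 1, 3, 5, 6, 9.
Primary stress on the rightmost head = syllable 9.
Secondary stress on 1, 3, 5, 6: ˌglu.li.ˌma.tu.ˌfe:g.ˌko.ma.fli.ˈba:.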